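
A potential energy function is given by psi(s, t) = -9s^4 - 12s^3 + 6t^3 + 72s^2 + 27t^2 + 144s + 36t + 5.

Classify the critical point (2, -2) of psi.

local maximum

The mixed partial ∂²psi/∂s∂t is 0, so the Hessian at any point is diag(psi_ss, psi_tt) = diag(36(-3s^2 - 2s + 4), 18(2t + 3)).
At (2, -2): H = diag(-432, -18).
Both eigenvalues are negative, so H is negative definite: a local maximum.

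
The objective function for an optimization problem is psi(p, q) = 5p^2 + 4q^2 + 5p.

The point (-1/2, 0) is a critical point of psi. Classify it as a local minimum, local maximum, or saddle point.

local minimum

The Hessian of psi is constant: H = [[10, 0], [0, 8]].
det(H) = 10·8 − 0² = 80.
det(H) > 0 and tr(H) = 18 > 0, so H is positive definite and the point is a local minimum.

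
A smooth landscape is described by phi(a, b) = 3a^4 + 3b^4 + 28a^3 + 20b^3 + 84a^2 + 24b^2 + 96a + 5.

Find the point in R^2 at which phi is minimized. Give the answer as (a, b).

phi(a,b) separates as P(a) + Q(b) + 5, so its minimum is min P + min Q + 5.
P'(a) = 12(a + 1)(a + 2)(a + 4) vanishes at a ∈ {-4, -2, -1}; Q'(b) = 12b(b + 1)(b + 4) vanishes at b ∈ {-4, -1, 0}.
Local minima of P (where P''>0): P(-4)=-64, P(-1)=-37. Local minima of Q: Q(-4)=-128, Q(0)=0.
So the global minimum of phi is P(-4) + Q(-4) + 5 = -64 − 128 + 5 = -187, attained at (-4, -4).

(-4, -4)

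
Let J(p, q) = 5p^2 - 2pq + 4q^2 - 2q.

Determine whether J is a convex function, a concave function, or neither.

J is quadratic, so its Hessian is the constant matrix H = [[10, -2], [-2, 8]].
det(H) = 76, tr(H) = 18.
det(H) > 0 and tr(H) > 0, so H is positive definite everywhere: convex.

convex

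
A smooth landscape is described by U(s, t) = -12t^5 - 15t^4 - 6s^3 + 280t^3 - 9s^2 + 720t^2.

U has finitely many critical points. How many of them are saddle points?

U separates as a function of s plus a function of t, so ∇U=0 decouples.
∂U/∂s = -18s(s + 1) = 0 at s ∈ {-1, 0}; ∂U/∂t = -60t(t - 4)(t + 2)(t + 3) = 0 at t ∈ {-3, -2, 0, 4}.
The Hessian is diagonal: diag(U_ss, U_tt). Second derivatives: U_ss(-1)=18, U_ss(0)=-18; U_tt(-3)=1260, U_tt(-2)=-720, U_tt(0)=1440, U_tt(4)=-10080.
Saddle points occur where the two diagonal entries have opposite signs: (-1, -2), (-1, 4), (0, -3), (0, 0). Count: 4.

4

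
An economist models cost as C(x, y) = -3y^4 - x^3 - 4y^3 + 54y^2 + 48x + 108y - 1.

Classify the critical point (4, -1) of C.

The mixed partial ∂²C/∂x∂y is 0, so the Hessian at any point is diag(C_xx, C_yy) = diag(-6x, 12(-3y^2 - 2y + 9)).
At (4, -1): H = diag(-24, 96).
The eigenvalues have opposite signs, so H is indefinite: a saddle point.

saddle point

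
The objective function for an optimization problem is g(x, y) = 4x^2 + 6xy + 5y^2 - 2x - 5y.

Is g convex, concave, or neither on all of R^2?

g is quadratic, so its Hessian is the constant matrix H = [[8, 6], [6, 10]].
det(H) = 44, tr(H) = 18.
det(H) > 0 and tr(H) > 0, so H is positive definite everywhere: convex.

convex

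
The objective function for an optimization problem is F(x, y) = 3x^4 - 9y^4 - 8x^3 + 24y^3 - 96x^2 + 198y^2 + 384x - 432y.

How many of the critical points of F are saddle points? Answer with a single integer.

F separates as a function of x plus a function of y, so ∇F=0 decouples.
∂F/∂x = 12(x - 4)(x - 2)(x + 4) = 0 at x ∈ {-4, 2, 4}; ∂F/∂y = -36(y - 4)(y - 1)(y + 3) = 0 at y ∈ {-3, 1, 4}.
The Hessian is diagonal: diag(F_xx, F_yy). Second derivatives: F_xx(-4)=576, F_xx(2)=-144, F_xx(4)=192; F_yy(-3)=-1008, F_yy(1)=432, F_yy(4)=-756.
Saddle points occur where the two diagonal entries have opposite signs: (-4, -3), (-4, 4), (2, 1), (4, -3), (4, 4). Count: 5.

5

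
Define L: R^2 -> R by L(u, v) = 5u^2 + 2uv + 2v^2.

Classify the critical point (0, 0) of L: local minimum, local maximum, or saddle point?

The Hessian of L is constant: H = [[10, 2], [2, 4]].
det(H) = 10·4 − 2² = 36.
det(H) > 0 and tr(H) = 14 > 0, so H is positive definite and the point is a local minimum.

local minimum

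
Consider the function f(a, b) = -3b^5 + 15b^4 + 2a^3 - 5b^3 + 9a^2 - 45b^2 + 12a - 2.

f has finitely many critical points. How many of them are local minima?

f separates as a function of a plus a function of b, so ∇f=0 decouples.
∂f/∂a = 6(a + 1)(a + 2) = 0 at a ∈ {-2, -1}; ∂f/∂b = -15b(b - 3)(b - 2)(b + 1) = 0 at b ∈ {-1, 0, 2, 3}.
The Hessian is diagonal: diag(f_aa, f_bb). Second derivatives: f_aa(-2)=-6, f_aa(-1)=6; f_bb(-1)=180, f_bb(0)=-90, f_bb(2)=90, f_bb(3)=-180.
Local minima occur where both diagonal entries positive: (-1, -1), (-1, 2). Count: 2.

2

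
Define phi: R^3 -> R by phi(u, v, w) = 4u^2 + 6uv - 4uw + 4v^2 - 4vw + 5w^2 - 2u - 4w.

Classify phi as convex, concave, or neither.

convex

phi is quadratic, so its Hessian is the constant matrix H = [[8, 6, -4], [6, 8, -4], [-4, -4, 10]].
Leading principal minors: 8, 28, 216.
All positive ⇒ H ≻ 0 ⇒ convex.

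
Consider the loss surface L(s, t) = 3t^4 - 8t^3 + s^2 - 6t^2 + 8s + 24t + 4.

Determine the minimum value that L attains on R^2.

L(s,t) separates as P(s) + Q(t) + 4, so its minimum is min P + min Q + 4.
P'(s) = 2s + 8 vanishes at s ∈ {-4}; Q'(t) = 12(t - 2)(t - 1)(t + 1) vanishes at t ∈ {-1, 1, 2}.
Local minima of P (where P''>0): P(-4)=-16. Local minima of Q: Q(-1)=-19, Q(2)=8.
So the global minimum of L is P(-4) + Q(-1) + 4 = -16 − 19 + 4 = -31, attained at (-4, -1).

-31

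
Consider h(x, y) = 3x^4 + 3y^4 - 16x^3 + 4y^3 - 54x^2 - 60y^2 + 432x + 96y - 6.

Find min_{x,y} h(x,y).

-1945

h(x,y) separates as P(x) + Q(y) − 6, so its minimum is min P + min Q − 6.
P'(x) = 12(x - 4)(x - 3)(x + 3) vanishes at x ∈ {-3, 3, 4}; Q'(y) = 12(y - 2)(y - 1)(y + 4) vanishes at y ∈ {-4, 1, 2}.
Local minima of P (where P''>0): P(-3)=-1107, P(4)=608. Local minima of Q: Q(-4)=-832, Q(2)=32.
So the global minimum of h is P(-3) + Q(-4) − 6 = -1107 − 832 − 6 = -1945, attained at (-3, -4).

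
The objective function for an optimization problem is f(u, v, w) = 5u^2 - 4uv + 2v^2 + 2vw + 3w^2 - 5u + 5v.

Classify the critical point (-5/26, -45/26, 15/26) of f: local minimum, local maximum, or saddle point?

local minimum

The Hessian is constant: H = [[10, -4, 0], [-4, 4, 2], [0, 2, 6]].
Leading principal minors: Δ₁ = 10, Δ₂ = 24, Δ₃ = 104.
All leading minors are positive, so H is positive definite: a local minimum.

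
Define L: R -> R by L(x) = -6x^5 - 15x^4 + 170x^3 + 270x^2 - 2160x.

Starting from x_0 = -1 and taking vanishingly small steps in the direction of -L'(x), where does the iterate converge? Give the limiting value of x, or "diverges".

L'(x) = -30(x - 3)(x - 2)(x + 3)(x + 4), so L'(-1) = -2160.
Gradient descent moves in the -L' direction, i.e. x is increasing.
The nearest critical point in that direction is x = 2, where L'' = 900 > 0 (a local minimum). The iterate converges there.

2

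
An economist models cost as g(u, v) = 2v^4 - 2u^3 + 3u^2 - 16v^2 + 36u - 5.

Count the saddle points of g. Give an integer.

g separates as a function of u plus a function of v, so ∇g=0 decouples.
∂g/∂u = -6(u - 3)(u + 2) = 0 at u ∈ {-2, 3}; ∂g/∂v = 8v(v - 2)(v + 2) = 0 at v ∈ {-2, 0, 2}.
The Hessian is diagonal: diag(g_uu, g_vv). Second derivatives: g_uu(-2)=30, g_uu(3)=-30; g_vv(-2)=64, g_vv(0)=-32, g_vv(2)=64.
Saddle points occur where the two diagonal entries have opposite signs: (-2, 0), (3, -2), (3, 2). Count: 3.

3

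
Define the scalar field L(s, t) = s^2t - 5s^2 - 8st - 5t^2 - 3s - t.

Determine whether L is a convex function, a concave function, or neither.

neither

The term s^2t is cubic, so the Hessian is not constant.
∂²L/∂s² = 2t - 10, which takes both signs as t varies (negative for sufficiently negative t). A diagonal entry of the Hessian changing sign means the Hessian is neither positive- nor negative-semidefinite on all of R^2.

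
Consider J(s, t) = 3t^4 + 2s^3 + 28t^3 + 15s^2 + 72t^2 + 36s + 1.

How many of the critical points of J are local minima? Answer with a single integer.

J separates as a function of s plus a function of t, so ∇J=0 decouples.
∂J/∂s = 6(s + 2)(s + 3) = 0 at s ∈ {-3, -2}; ∂J/∂t = 12t(t + 3)(t + 4) = 0 at t ∈ {-4, -3, 0}.
The Hessian is diagonal: diag(J_ss, J_tt). Second derivatives: J_ss(-3)=-6, J_ss(-2)=6; J_tt(-4)=48, J_tt(-3)=-36, J_tt(0)=144.
Local minima occur where both diagonal entries positive: (-2, -4), (-2, 0). Count: 2.

2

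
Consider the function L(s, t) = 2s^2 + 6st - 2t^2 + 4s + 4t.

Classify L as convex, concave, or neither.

L is quadratic, so its Hessian is the constant matrix H = [[4, 6], [6, -4]].
det(H) = -52, tr(H) = 0.
det(H) < 0, so H is indefinite: neither convex nor concave.

neither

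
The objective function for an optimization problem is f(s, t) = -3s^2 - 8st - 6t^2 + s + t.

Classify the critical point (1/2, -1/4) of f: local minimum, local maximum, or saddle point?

The Hessian of f is constant: H = [[-6, -8], [-8, -12]].
det(H) = (-6)·(-12) − (-8)² = 8.
det(H) > 0 and tr(H) = -18 < 0, so H is negative definite and the point is a local maximum.

local maximum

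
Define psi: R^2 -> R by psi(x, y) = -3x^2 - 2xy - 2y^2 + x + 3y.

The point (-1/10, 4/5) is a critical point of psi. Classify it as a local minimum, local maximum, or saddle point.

The Hessian of psi is constant: H = [[-6, -2], [-2, -4]].
det(H) = (-6)·(-4) − (-2)² = 20.
det(H) > 0 and tr(H) = -10 < 0, so H is negative definite and the point is a local maximum.

local maximum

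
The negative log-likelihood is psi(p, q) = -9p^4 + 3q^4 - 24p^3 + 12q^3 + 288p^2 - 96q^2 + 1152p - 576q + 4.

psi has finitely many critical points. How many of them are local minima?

2

psi separates as a function of p plus a function of q, so ∇psi=0 decouples.
∂psi/∂p = -36(p - 4)(p + 2)(p + 4) = 0 at p ∈ {-4, -2, 4}; ∂psi/∂q = 12(q - 4)(q + 3)(q + 4) = 0 at q ∈ {-4, -3, 4}.
The Hessian is diagonal: diag(psi_pp, psi_qq). Second derivatives: psi_pp(-4)=-576, psi_pp(-2)=432, psi_pp(4)=-1728; psi_qq(-4)=96, psi_qq(-3)=-84, psi_qq(4)=672.
Local minima occur where both diagonal entries positive: (-2, -4), (-2, 4). Count: 2.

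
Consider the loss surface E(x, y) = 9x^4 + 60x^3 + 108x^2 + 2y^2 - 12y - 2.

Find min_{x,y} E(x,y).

E(x,y) separates as P(x) + Q(y) − 2, so its minimum is min P + min Q − 2.
P'(x) = 36x(x + 2)(x + 3) vanishes at x ∈ {-3, -2, 0}; Q'(y) = 4y - 12 vanishes at y ∈ {3}.
Local minima of P (where P''>0): P(-3)=81, P(0)=0. Local minima of Q: Q(3)=-18.
So the global minimum of E is P(0) + Q(3) − 2 = 0 − 18 − 2 = -20, attained at (0, 3).

-20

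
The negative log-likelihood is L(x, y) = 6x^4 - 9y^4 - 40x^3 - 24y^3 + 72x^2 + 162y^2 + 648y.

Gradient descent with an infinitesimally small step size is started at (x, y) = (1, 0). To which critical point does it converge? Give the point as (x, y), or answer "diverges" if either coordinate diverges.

(0, -2)

L is separable, so gradient descent decouples: x follows -∂L/∂x, y follows -∂L/∂y.
∂L/∂x = 24x(x - 3)(x - 2); at x=1 this is 48, so x decreases.
∂L/∂y = -36(y - 3)(y + 2)(y + 3); at y=0 this is 648, so y decreases.
x converges to its nearest critical value 0 (a local min of the x-part); y converges to -2. The iterate converges to (0, -2).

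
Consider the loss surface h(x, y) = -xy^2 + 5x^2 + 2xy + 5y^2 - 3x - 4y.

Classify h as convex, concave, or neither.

The term -xy^2 is cubic, so the Hessian is not constant.
∂²h/∂y² = -2x + 10, which takes both signs as x varies (negative for sufficiently large x). A diagonal entry of the Hessian changing sign means the Hessian is neither positive- nor negative-semidefinite on all of R^2.

neither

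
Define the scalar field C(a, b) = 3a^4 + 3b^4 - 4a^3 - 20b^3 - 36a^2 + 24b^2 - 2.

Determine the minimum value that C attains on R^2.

C(a,b) separates as P(a) + Q(b) − 2, so its minimum is min P + min Q − 2.
P'(a) = 12a(a - 3)(a + 2) vanishes at a ∈ {-2, 0, 3}; Q'(b) = 12b(b - 4)(b - 1) vanishes at b ∈ {0, 1, 4}.
Local minima of P (where P''>0): P(-2)=-64, P(3)=-189. Local minima of Q: Q(0)=0, Q(4)=-128.
So the global minimum of C is P(3) + Q(4) − 2 = -189 − 128 − 2 = -319, attained at (3, 4).

-319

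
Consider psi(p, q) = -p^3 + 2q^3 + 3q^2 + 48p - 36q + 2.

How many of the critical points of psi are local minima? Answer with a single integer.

1

psi separates as a function of p plus a function of q, so ∇psi=0 decouples.
∂psi/∂p = -3(p - 4)(p + 4) = 0 at p ∈ {-4, 4}; ∂psi/∂q = 6(q - 2)(q + 3) = 0 at q ∈ {-3, 2}.
The Hessian is diagonal: diag(psi_pp, psi_qq). Second derivatives: psi_pp(-4)=24, psi_pp(4)=-24; psi_qq(-3)=-30, psi_qq(2)=30.
Local minima occur where both diagonal entries positive: (-4, 2). Count: 1.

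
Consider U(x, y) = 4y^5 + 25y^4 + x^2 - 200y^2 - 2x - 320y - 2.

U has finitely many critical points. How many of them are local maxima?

U separates as a function of x plus a function of y, so ∇U=0 decouples.
∂U/∂x = 2(x - 1) = 0 at x ∈ {1}; ∂U/∂y = 20(y - 2)(y + 1)(y + 2)(y + 4) = 0 at y ∈ {-4, -2, -1, 2}.
The Hessian is diagonal: diag(U_xx, U_yy). Second derivatives: U_xx(1)=2; U_yy(-4)=-720, U_yy(-2)=160, U_yy(-1)=-180, U_yy(2)=1440.
Local maxima occur where both diagonal entries negative: none. Count: 0.

0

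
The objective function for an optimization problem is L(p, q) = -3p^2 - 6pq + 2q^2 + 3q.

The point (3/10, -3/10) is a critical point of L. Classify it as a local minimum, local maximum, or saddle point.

The Hessian of L is constant: H = [[-6, -6], [-6, 4]].
det(H) = (-6)·4 − (-6)² = -60.
Since det(H) < 0, H is indefinite and the critical point is a saddle point.

saddle point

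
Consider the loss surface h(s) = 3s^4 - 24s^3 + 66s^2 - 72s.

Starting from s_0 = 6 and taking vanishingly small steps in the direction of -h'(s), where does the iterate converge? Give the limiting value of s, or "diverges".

3

h'(s) = 12(s - 3)(s - 2)(s - 1), so h'(6) = 720.
Gradient descent moves in the -h' direction, i.e. s is decreasing.
The nearest critical point in that direction is s = 3, where h'' = 24 > 0 (a local minimum). The iterate converges there.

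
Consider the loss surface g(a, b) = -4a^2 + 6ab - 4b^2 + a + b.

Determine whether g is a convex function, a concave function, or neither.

g is quadratic, so its Hessian is the constant matrix H = [[-8, 6], [6, -8]].
det(H) = 28, tr(H) = -16.
det(H) > 0 and tr(H) < 0, so H is negative definite everywhere: concave.

concave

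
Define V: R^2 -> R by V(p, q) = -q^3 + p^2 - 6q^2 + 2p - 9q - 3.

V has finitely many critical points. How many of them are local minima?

1

V separates as a function of p plus a function of q, so ∇V=0 decouples.
∂V/∂p = 2(p + 1) = 0 at p ∈ {-1}; ∂V/∂q = -3(q + 1)(q + 3) = 0 at q ∈ {-3, -1}.
The Hessian is diagonal: diag(V_pp, V_qq). Second derivatives: V_pp(-1)=2; V_qq(-3)=6, V_qq(-1)=-6.
Local minima occur where both diagonal entries positive: (-1, -3). Count: 1.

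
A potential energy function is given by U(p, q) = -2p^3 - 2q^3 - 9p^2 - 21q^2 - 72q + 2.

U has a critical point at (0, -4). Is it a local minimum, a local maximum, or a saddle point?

The mixed partial ∂²U/∂p∂q is 0, so the Hessian at any point is diag(U_pp, U_qq) = diag(-6(2p + 3), -6(2q + 7)).
At (0, -4): H = diag(-18, 6).
The eigenvalues have opposite signs, so H is indefinite: a saddle point.

saddle point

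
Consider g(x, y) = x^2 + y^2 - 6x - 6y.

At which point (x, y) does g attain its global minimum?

g(x,y) separates as P(x) + Q(y), so its minimum is min P + min Q.
P'(x) = 2x - 6 vanishes at x ∈ {3}; Q'(y) = 2y - 6 vanishes at y ∈ {3}.
Local minima of P (where P''>0): P(3)=-9. Local minima of Q: Q(3)=-9.
So the global minimum of g is P(3) + Q(3) = -9 − 9 = -18, attained at (3, 3).

(3, 3)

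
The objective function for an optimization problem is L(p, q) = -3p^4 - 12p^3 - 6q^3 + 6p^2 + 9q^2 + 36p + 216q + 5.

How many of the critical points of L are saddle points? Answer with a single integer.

L separates as a function of p plus a function of q, so ∇L=0 decouples.
∂L/∂p = -12(p - 1)(p + 1)(p + 3) = 0 at p ∈ {-3, -1, 1}; ∂L/∂q = -18(q - 4)(q + 3) = 0 at q ∈ {-3, 4}.
The Hessian is diagonal: diag(L_pp, L_qq). Second derivatives: L_pp(-3)=-96, L_pp(-1)=48, L_pp(1)=-96; L_qq(-3)=126, L_qq(4)=-126.
Saddle points occur where the two diagonal entries have opposite signs: (-3, -3), (-1, 4), (1, -3). Count: 3.

3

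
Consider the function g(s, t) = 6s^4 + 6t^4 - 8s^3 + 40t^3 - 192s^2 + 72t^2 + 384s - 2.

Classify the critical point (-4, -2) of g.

The mixed partial ∂²g/∂s∂t is 0, so the Hessian at any point is diag(g_ss, g_tt) = diag(24(3s^2 - 2s - 16), 24(3t^2 + 10t + 6)).
At (-4, -2): H = diag(960, -48).
The eigenvalues have opposite signs, so H is indefinite: a saddle point.

saddle point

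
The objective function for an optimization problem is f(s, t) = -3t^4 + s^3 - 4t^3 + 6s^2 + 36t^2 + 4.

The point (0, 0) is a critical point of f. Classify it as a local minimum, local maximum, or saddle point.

local minimum

The mixed partial ∂²f/∂s∂t is 0, so the Hessian at any point is diag(f_ss, f_tt) = diag(6(s + 2), 12(-3t^2 - 2t + 6)).
At (0, 0): H = diag(12, 72).
Both eigenvalues are positive, so H is positive definite: a local minimum.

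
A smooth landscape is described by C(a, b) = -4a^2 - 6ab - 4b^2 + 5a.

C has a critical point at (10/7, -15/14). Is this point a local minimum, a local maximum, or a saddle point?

The Hessian of C is constant: H = [[-8, -6], [-6, -8]].
det(H) = (-8)·(-8) − (-6)² = 28.
det(H) > 0 and tr(H) = -16 < 0, so H is negative definite and the point is a local maximum.

local maximum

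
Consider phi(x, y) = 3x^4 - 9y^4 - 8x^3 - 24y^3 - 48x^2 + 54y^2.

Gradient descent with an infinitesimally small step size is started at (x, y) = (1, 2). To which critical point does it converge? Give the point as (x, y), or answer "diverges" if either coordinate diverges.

diverges

phi is separable, so gradient descent decouples: x follows -∂phi/∂x, y follows -∂phi/∂y.
∂phi/∂x = 12x(x - 4)(x + 2); at x=1 this is -108, so x increases.
∂phi/∂y = -36y(y - 1)(y + 3); at y=2 this is -360, so y increases.
The y-coordinate has no critical point in that direction and runs off to infinity.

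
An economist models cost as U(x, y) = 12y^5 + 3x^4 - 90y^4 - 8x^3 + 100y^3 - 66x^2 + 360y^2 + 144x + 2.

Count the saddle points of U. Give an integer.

U separates as a function of x plus a function of y, so ∇U=0 decouples.
∂U/∂x = 12(x - 4)(x - 1)(x + 3) = 0 at x ∈ {-3, 1, 4}; ∂U/∂y = 60y(y - 4)(y - 3)(y + 1) = 0 at y ∈ {-1, 0, 3, 4}.
The Hessian is diagonal: diag(U_xx, U_yy). Second derivatives: U_xx(-3)=336, U_xx(1)=-144, U_xx(4)=252; U_yy(-1)=-1200, U_yy(0)=720, U_yy(3)=-720, U_yy(4)=1200.
Saddle points occur where the two diagonal entries have opposite signs: (-3, -1), (-3, 3), (1, 0), (1, 4), (4, -1), (4, 3). Count: 6.

6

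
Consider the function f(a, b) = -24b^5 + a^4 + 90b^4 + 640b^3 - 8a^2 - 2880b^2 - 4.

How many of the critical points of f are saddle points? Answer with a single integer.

6

f separates as a function of a plus a function of b, so ∇f=0 decouples.
∂f/∂a = 4a(a - 2)(a + 2) = 0 at a ∈ {-2, 0, 2}; ∂f/∂b = -120b(b - 4)(b - 3)(b + 4) = 0 at b ∈ {-4, 0, 3, 4}.
The Hessian is diagonal: diag(f_aa, f_bb). Second derivatives: f_aa(-2)=32, f_aa(0)=-16, f_aa(2)=32; f_bb(-4)=26880, f_bb(0)=-5760, f_bb(3)=2520, f_bb(4)=-3840.
Saddle points occur where the two diagonal entries have opposite signs: (-2, 0), (-2, 4), (0, -4), (0, 3), (2, 0), (2, 4). Count: 6.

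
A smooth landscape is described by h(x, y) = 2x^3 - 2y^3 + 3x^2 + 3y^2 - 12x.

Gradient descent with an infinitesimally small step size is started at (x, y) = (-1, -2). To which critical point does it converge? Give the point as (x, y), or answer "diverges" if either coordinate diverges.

(1, 0)

h is separable, so gradient descent decouples: x follows -∂h/∂x, y follows -∂h/∂y.
∂h/∂x = 6(x - 1)(x + 2); at x=-1 this is -12, so x increases.
∂h/∂y = -6y(y - 1); at y=-2 this is -36, so y increases.
x converges to its nearest critical value 1 (a local min of the x-part); y converges to 0. The iterate converges to (1, 0).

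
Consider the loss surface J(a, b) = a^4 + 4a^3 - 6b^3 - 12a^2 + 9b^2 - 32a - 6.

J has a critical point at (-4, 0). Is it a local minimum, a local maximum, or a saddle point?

The mixed partial ∂²J/∂a∂b is 0, so the Hessian at any point is diag(J_aa, J_bb) = diag(12(a^2 + 2a - 2), 18(-2b + 1)).
At (-4, 0): H = diag(72, 18).
Both eigenvalues are positive, so H is positive definite: a local minimum.

local minimum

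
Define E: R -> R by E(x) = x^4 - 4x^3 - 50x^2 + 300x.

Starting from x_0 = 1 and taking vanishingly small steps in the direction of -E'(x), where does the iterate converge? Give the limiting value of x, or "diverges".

-5

E'(x) = 4(x - 5)(x - 3)(x + 5), so E'(1) = 192.
Gradient descent moves in the -E' direction, i.e. x is decreasing.
The nearest critical point in that direction is x = -5, where E'' = 320 > 0 (a local minimum). The iterate converges there.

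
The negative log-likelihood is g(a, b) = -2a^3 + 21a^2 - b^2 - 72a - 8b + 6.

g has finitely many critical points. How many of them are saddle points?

g separates as a function of a plus a function of b, so ∇g=0 decouples.
∂g/∂a = -6(a - 4)(a - 3) = 0 at a ∈ {3, 4}; ∂g/∂b = -2(b + 4) = 0 at b ∈ {-4}.
The Hessian is diagonal: diag(g_aa, g_bb). Second derivatives: g_aa(3)=6, g_aa(4)=-6; g_bb(-4)=-2.
Saddle points occur where the two diagonal entries have opposite signs: (3, -4). Count: 1.

1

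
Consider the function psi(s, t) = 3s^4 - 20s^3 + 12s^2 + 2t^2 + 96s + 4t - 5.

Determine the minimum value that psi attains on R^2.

-68

psi(s,t) separates as P(s) + Q(t) − 5, so its minimum is min P + min Q − 5.
P'(s) = 12(s - 4)(s - 2)(s + 1) vanishes at s ∈ {-1, 2, 4}; Q'(t) = 4(t + 1) vanishes at t ∈ {-1}.
Local minima of P (where P''>0): P(-1)=-61, P(4)=64. Local minima of Q: Q(-1)=-2.
So the global minimum of psi is P(-1) + Q(-1) − 5 = -61 − 2 − 5 = -68, attained at (-1, -1).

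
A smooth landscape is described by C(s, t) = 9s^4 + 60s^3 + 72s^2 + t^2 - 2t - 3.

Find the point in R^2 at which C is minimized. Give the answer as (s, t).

(-4, 1)

C(s,t) separates as P(s) + Q(t) − 3, so its minimum is min P + min Q − 3.
P'(s) = 36s(s + 1)(s + 4) vanishes at s ∈ {-4, -1, 0}; Q'(t) = 2(t - 1) vanishes at t ∈ {1}.
Local minima of P (where P''>0): P(-4)=-384, P(0)=0. Local minima of Q: Q(1)=-1.
So the global minimum of C is P(-4) + Q(1) − 3 = -384 − 1 − 3 = -388, attained at (-4, 1).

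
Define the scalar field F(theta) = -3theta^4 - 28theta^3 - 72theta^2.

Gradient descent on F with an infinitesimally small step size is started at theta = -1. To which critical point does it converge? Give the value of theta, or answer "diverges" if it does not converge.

-3

F'(theta) = -12theta(theta + 3)(theta + 4), so F'(-1) = 72.
Gradient descent moves in the -F' direction, i.e. theta is decreasing.
The nearest critical point in that direction is theta = -3, where F'' = 36 > 0 (a local minimum). The iterate converges there.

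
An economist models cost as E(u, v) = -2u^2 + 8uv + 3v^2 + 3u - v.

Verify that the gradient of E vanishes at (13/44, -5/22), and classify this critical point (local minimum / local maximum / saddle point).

∇E = (-4u + 8v + 3, 8u + 6v - 1); substituting (13/44, -5/22) gives ∇E = (0, 0), so (13/44, -5/22) is indeed a critical point.
The Hessian of E is constant: H = [[-4, 8], [8, 6]].
det(H) = (-4)·6 − 8² = -88.
Since det(H) < 0, H is indefinite and the critical point is a saddle point.

saddle point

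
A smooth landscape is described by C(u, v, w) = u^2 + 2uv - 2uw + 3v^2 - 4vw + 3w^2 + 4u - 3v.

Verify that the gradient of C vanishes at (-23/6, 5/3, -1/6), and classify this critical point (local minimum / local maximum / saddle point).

local minimum

∇C = (2u + 2v - 2w + 4, 2u + 6v - 4w - 3, -2u - 4v + 6w); substituting (-23/6, 5/3, -1/6) gives ∇C = (0, 0, 0), so (-23/6, 5/3, -1/6) is indeed a critical point.
The Hessian is constant: H = [[2, 2, -2], [2, 6, -4], [-2, -4, 6]].
Leading principal minors: Δ₁ = 2, Δ₂ = 8, Δ₃ = 24.
All leading minors are positive, so H is positive definite: a local minimum.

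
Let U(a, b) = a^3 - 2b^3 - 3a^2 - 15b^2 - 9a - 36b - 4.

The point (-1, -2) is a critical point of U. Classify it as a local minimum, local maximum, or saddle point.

The mixed partial ∂²U/∂a∂b is 0, so the Hessian at any point is diag(U_aa, U_bb) = diag(6(a - 1), -6(2b + 5)).
At (-1, -2): H = diag(-12, -6).
Both eigenvalues are negative, so H is negative definite: a local maximum.

local maximum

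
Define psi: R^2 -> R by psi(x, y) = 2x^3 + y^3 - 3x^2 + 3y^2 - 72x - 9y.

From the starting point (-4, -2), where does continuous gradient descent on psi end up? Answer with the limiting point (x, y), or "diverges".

psi is separable, so gradient descent decouples: x follows -∂psi/∂x, y follows -∂psi/∂y.
∂psi/∂x = 6(x - 4)(x + 3); at x=-4 this is 48, so x decreases.
∂psi/∂y = 3(y - 1)(y + 3); at y=-2 this is -9, so y increases.
The x-coordinate has no critical point in that direction and runs off to infinity.

diverges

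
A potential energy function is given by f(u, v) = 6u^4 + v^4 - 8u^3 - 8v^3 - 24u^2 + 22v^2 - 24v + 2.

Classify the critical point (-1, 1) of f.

local minimum

The mixed partial ∂²f/∂u∂v is 0, so the Hessian at any point is diag(f_uu, f_vv) = diag(24(3u^2 - 2u - 2), 4(3v^2 - 12v + 11)).
At (-1, 1): H = diag(72, 8).
Both eigenvalues are positive, so H is positive definite: a local minimum.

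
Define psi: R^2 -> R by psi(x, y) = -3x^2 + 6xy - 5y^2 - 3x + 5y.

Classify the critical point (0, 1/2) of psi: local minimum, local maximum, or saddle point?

local maximum

The Hessian of psi is constant: H = [[-6, 6], [6, -10]].
det(H) = (-6)·(-10) − 6² = 24.
det(H) > 0 and tr(H) = -16 < 0, so H is negative definite and the point is a local maximum.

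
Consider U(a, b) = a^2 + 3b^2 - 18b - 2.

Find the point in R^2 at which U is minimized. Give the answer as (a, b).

(0, 3)

U(a,b) separates as P(a) + Q(b) − 2, so its minimum is min P + min Q − 2.
P'(a) = 2a vanishes at a ∈ {0}; Q'(b) = 6b - 18 vanishes at b ∈ {3}.
Local minima of P (where P''>0): P(0)=0. Local minima of Q: Q(3)=-27.
So the global minimum of U is P(0) + Q(3) − 2 = 0 − 27 − 2 = -29, attained at (0, 3).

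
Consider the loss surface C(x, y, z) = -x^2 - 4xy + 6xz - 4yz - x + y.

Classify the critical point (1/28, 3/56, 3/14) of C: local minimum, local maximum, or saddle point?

The Hessian is constant: H = [[-2, -4, 6], [-4, 0, -4], [6, -4, 0]].
Leading principal minors: Δ₁ = -2, Δ₂ = -16, Δ₃ = 224.
The minors fit neither the all-positive nor the alternating-sign pattern, so H is indefinite: a saddle point.

saddle point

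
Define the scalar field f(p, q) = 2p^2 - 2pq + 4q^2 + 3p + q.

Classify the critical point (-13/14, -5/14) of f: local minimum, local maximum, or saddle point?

local minimum

The Hessian of f is constant: H = [[4, -2], [-2, 8]].
det(H) = 4·8 − (-2)² = 28.
det(H) > 0 and tr(H) = 12 > 0, so H is positive definite and the point is a local minimum.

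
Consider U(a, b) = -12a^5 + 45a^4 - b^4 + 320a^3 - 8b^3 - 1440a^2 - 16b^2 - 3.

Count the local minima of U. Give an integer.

2

U separates as a function of a plus a function of b, so ∇U=0 decouples.
∂U/∂a = -60a(a - 4)(a - 3)(a + 4) = 0 at a ∈ {-4, 0, 3, 4}; ∂U/∂b = -4b(b + 2)(b + 4) = 0 at b ∈ {-4, -2, 0}.
The Hessian is diagonal: diag(U_aa, U_bb). Second derivatives: U_aa(-4)=13440, U_aa(0)=-2880, U_aa(3)=1260, U_aa(4)=-1920; U_bb(-4)=-32, U_bb(-2)=16, U_bb(0)=-32.
Local minima occur where both diagonal entries positive: (-4, -2), (3, -2). Count: 2.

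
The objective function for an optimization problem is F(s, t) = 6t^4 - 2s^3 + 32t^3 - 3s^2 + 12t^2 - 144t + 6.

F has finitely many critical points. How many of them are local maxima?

1

F separates as a function of s plus a function of t, so ∇F=0 decouples.
∂F/∂s = -6s(s + 1) = 0 at s ∈ {-1, 0}; ∂F/∂t = 24(t - 1)(t + 2)(t + 3) = 0 at t ∈ {-3, -2, 1}.
The Hessian is diagonal: diag(F_ss, F_tt). Second derivatives: F_ss(-1)=6, F_ss(0)=-6; F_tt(-3)=96, F_tt(-2)=-72, F_tt(1)=288.
Local maxima occur where both diagonal entries negative: (0, -2). Count: 1.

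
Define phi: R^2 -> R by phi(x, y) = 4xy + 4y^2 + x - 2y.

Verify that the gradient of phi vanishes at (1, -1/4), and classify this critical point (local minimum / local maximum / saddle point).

saddle point

∇phi = (4y + 1, 4x + 8y - 2); substituting (1, -1/4) gives ∇phi = (0, 0), so (1, -1/4) is indeed a critical point.
The Hessian of phi is constant: H = [[0, 4], [4, 8]].
det(H) = 0·8 − 4² = -16.
Since det(H) < 0, H is indefinite and the critical point is a saddle point.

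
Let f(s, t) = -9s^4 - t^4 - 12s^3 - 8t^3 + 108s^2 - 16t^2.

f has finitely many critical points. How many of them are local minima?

1

f separates as a function of s plus a function of t, so ∇f=0 decouples.
∂f/∂s = -36s(s - 2)(s + 3) = 0 at s ∈ {-3, 0, 2}; ∂f/∂t = -4t(t + 2)(t + 4) = 0 at t ∈ {-4, -2, 0}.
The Hessian is diagonal: diag(f_ss, f_tt). Second derivatives: f_ss(-3)=-540, f_ss(0)=216, f_ss(2)=-360; f_tt(-4)=-32, f_tt(-2)=16, f_tt(0)=-32.
Local minima occur where both diagonal entries positive: (0, -2). Count: 1.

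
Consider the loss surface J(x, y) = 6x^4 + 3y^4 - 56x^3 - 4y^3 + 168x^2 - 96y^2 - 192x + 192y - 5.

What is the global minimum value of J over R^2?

-1413

J(x,y) separates as P(x) + Q(y) − 5, so its minimum is min P + min Q − 5.
P'(x) = 24(x - 4)(x - 2)(x - 1) vanishes at x ∈ {1, 2, 4}; Q'(y) = 12(y - 4)(y - 1)(y + 4) vanishes at y ∈ {-4, 1, 4}.
Local minima of P (where P''>0): P(1)=-74, P(4)=-128. Local minima of Q: Q(-4)=-1280, Q(4)=-256.
So the global minimum of J is P(4) + Q(-4) − 5 = -128 − 1280 − 5 = -1413, attained at (4, -4).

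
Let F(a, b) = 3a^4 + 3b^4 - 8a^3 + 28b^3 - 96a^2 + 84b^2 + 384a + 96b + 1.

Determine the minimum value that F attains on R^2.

F(a,b) separates as P(a) + Q(b) + 1, so its minimum is min P + min Q + 1.
P'(a) = 12(a - 4)(a - 2)(a + 4) vanishes at a ∈ {-4, 2, 4}; Q'(b) = 12(b + 1)(b + 2)(b + 4) vanishes at b ∈ {-4, -2, -1}.
Local minima of P (where P''>0): P(-4)=-1792, P(4)=256. Local minima of Q: Q(-4)=-64, Q(-1)=-37.
So the global minimum of F is P(-4) + Q(-4) + 1 = -1792 − 64 + 1 = -1855, attained at (-4, -4).

-1855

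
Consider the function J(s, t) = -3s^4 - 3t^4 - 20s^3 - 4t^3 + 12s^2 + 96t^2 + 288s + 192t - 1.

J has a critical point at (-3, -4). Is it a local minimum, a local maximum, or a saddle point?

saddle point

The mixed partial ∂²J/∂s∂t is 0, so the Hessian at any point is diag(J_ss, J_tt) = diag(12(-3s^2 - 10s + 2), 12(-3t^2 - 2t + 16)).
At (-3, -4): H = diag(60, -288).
The eigenvalues have opposite signs, so H is indefinite: a saddle point.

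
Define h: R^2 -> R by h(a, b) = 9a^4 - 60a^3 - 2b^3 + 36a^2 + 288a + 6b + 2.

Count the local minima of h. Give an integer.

h separates as a function of a plus a function of b, so ∇h=0 decouples.
∂h/∂a = 36(a - 4)(a - 2)(a + 1) = 0 at a ∈ {-1, 2, 4}; ∂h/∂b = -6(b - 1)(b + 1) = 0 at b ∈ {-1, 1}.
The Hessian is diagonal: diag(h_aa, h_bb). Second derivatives: h_aa(-1)=540, h_aa(2)=-216, h_aa(4)=360; h_bb(-1)=12, h_bb(1)=-12.
Local minima occur where both diagonal entries positive: (-1, -1), (4, -1). Count: 2.

2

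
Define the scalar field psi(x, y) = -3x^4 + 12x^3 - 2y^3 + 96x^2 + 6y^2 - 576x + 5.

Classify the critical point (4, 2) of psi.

The mixed partial ∂²psi/∂x∂y is 0, so the Hessian at any point is diag(psi_xx, psi_yy) = diag(12(-3x^2 + 6x + 16), 12(-y + 1)).
At (4, 2): H = diag(-96, -12).
Both eigenvalues are negative, so H is negative definite: a local maximum.

local maximum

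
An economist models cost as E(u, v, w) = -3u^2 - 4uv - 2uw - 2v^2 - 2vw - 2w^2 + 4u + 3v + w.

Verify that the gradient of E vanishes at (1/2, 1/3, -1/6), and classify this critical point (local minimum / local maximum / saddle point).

local maximum

∇E = (-6u - 4v - 2w + 4, -4u - 4v - 2w + 3, -2u - 2v - 4w + 1); substituting (1/2, 1/3, -1/6) gives ∇E = (0, 0, 0), so (1/2, 1/3, -1/6) is indeed a critical point.
The Hessian is constant: H = [[-6, -4, -2], [-4, -4, -2], [-2, -2, -4]].
Leading principal minors: Δ₁ = -6, Δ₂ = 8, Δ₃ = -24.
The minors alternate sign starting negative (−, +, −), so H is negative definite: a local maximum.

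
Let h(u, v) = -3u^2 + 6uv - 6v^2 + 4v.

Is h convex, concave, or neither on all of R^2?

h is quadratic, so its Hessian is the constant matrix H = [[-6, 6], [6, -12]].
det(H) = 36, tr(H) = -18.
det(H) > 0 and tr(H) < 0, so H is negative definite everywhere: concave.

concave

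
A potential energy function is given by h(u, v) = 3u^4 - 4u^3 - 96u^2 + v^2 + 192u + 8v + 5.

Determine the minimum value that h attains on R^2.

h(u,v) separates as P(u) + Q(v) + 5, so its minimum is min P + min Q + 5.
P'(u) = 12(u - 4)(u - 1)(u + 4) vanishes at u ∈ {-4, 1, 4}; Q'(v) = 2v + 8 vanishes at v ∈ {-4}.
Local minima of P (where P''>0): P(-4)=-1280, P(4)=-256. Local minima of Q: Q(-4)=-16.
So the global minimum of h is P(-4) + Q(-4) + 5 = -1280 − 16 + 5 = -1291, attained at (-4, -4).

-1291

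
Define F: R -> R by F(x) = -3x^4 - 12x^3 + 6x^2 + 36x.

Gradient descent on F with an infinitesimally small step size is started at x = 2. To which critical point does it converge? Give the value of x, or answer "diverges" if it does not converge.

diverges

F'(x) = -12(x - 1)(x + 1)(x + 3), so F'(2) = -180.
Gradient descent moves in the -F' direction, i.e. x is increasing.
There is no critical point above x=2, and F' keeps the same sign, so the iterate runs off to +∞.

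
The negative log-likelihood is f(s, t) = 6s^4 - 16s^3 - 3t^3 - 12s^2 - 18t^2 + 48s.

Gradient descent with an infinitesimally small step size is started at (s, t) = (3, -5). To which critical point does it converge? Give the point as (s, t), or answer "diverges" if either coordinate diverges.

(2, -4)

f is separable, so gradient descent decouples: s follows -∂f/∂s, t follows -∂f/∂t.
∂f/∂s = 24(s - 2)(s - 1)(s + 1); at s=3 this is 192, so s decreases.
∂f/∂t = -9t(t + 4); at t=-5 this is -45, so t increases.
s converges to its nearest critical value 2 (a local min of the s-part); t converges to -4. The iterate converges to (2, -4).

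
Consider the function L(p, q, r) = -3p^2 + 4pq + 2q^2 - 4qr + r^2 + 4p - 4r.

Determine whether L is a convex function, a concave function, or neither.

L is quadratic, so its Hessian is the constant matrix H = [[-6, 4, 0], [4, 4, -4], [0, -4, 2]].
Leading principal minors: -6, -40, 16.
Neither pattern holds ⇒ H is indefinite ⇒ neither convex nor concave.

neither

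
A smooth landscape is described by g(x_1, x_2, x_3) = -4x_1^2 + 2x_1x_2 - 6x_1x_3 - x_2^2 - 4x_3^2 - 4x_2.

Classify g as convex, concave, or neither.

g is quadratic, so its Hessian is the constant matrix H = [[-8, 2, -6], [2, -2, 0], [-6, 0, -8]].
Leading principal minors: -8, 12, -24.
Signs alternate −, +, − ⇒ H ≺ 0 ⇒ concave.

concave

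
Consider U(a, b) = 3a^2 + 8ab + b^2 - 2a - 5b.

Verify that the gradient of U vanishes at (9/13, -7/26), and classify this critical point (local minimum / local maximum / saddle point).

∇U = (6a + 8b - 2, 8a + 2b - 5); substituting (9/13, -7/26) gives ∇U = (0, 0), so (9/13, -7/26) is indeed a critical point.
The Hessian of U is constant: H = [[6, 8], [8, 2]].
det(H) = 6·2 − 8² = -52.
Since det(H) < 0, H is indefinite and the critical point is a saddle point.

saddle point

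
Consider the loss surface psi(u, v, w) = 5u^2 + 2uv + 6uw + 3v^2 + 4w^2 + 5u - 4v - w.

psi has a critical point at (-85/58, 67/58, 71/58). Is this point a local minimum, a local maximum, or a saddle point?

The Hessian is constant: H = [[10, 2, 6], [2, 6, 0], [6, 0, 8]].
Leading principal minors: Δ₁ = 10, Δ₂ = 56, Δ₃ = 232.
All leading minors are positive, so H is positive definite: a local minimum.

local minimum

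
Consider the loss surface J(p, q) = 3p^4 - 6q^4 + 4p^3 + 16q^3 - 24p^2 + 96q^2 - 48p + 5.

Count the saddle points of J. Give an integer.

5

J separates as a function of p plus a function of q, so ∇J=0 decouples.
∂J/∂p = 12(p - 2)(p + 1)(p + 2) = 0 at p ∈ {-2, -1, 2}; ∂J/∂q = -24q(q - 4)(q + 2) = 0 at q ∈ {-2, 0, 4}.
The Hessian is diagonal: diag(J_pp, J_qq). Second derivatives: J_pp(-2)=48, J_pp(-1)=-36, J_pp(2)=144; J_qq(-2)=-288, J_qq(0)=192, J_qq(4)=-576.
Saddle points occur where the two diagonal entries have opposite signs: (-2, -2), (-2, 4), (-1, 0), (2, -2), (2, 4). Count: 5.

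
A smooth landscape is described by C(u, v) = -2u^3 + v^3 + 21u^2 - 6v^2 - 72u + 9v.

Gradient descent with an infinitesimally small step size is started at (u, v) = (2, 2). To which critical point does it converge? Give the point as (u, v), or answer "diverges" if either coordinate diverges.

(3, 3)

C is separable, so gradient descent decouples: u follows -∂C/∂u, v follows -∂C/∂v.
∂C/∂u = -6(u - 4)(u - 3); at u=2 this is -12, so u increases.
∂C/∂v = 3(v - 3)(v - 1); at v=2 this is -3, so v increases.
u converges to its nearest critical value 3 (a local min of the u-part); v converges to 3. The iterate converges to (3, 3).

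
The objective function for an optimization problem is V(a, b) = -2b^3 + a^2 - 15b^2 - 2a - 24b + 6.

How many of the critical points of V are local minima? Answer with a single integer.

V separates as a function of a plus a function of b, so ∇V=0 decouples.
∂V/∂a = 2(a - 1) = 0 at a ∈ {1}; ∂V/∂b = -6(b + 1)(b + 4) = 0 at b ∈ {-4, -1}.
The Hessian is diagonal: diag(V_aa, V_bb). Second derivatives: V_aa(1)=2; V_bb(-4)=18, V_bb(-1)=-18.
Local minima occur where both diagonal entries positive: (1, -4). Count: 1.

1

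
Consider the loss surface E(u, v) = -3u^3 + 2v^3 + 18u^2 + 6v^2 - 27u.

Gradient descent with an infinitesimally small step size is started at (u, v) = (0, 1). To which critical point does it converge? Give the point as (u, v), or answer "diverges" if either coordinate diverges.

E is separable, so gradient descent decouples: u follows -∂E/∂u, v follows -∂E/∂v.
∂E/∂u = -9(u - 3)(u - 1); at u=0 this is -27, so u increases.
∂E/∂v = 6v(v + 2); at v=1 this is 18, so v decreases.
u converges to its nearest critical value 1 (a local min of the u-part); v converges to 0. The iterate converges to (1, 0).

(1, 0)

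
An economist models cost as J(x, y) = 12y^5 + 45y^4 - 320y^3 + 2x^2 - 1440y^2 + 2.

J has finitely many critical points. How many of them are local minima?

2

J separates as a function of x plus a function of y, so ∇J=0 decouples.
∂J/∂x = 4x = 0 at x ∈ {0}; ∂J/∂y = 60y(y - 4)(y + 3)(y + 4) = 0 at y ∈ {-4, -3, 0, 4}.
The Hessian is diagonal: diag(J_xx, J_yy). Second derivatives: J_xx(0)=4; J_yy(-4)=-1920, J_yy(-3)=1260, J_yy(0)=-2880, J_yy(4)=13440.
Local minima occur where both diagonal entries positive: (0, -3), (0, 4). Count: 2.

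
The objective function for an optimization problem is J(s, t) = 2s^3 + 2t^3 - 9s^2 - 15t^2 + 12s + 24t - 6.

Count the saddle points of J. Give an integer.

2

J separates as a function of s plus a function of t, so ∇J=0 decouples.
∂J/∂s = 6(s - 2)(s - 1) = 0 at s ∈ {1, 2}; ∂J/∂t = 6(t - 4)(t - 1) = 0 at t ∈ {1, 4}.
The Hessian is diagonal: diag(J_ss, J_tt). Second derivatives: J_ss(1)=-6, J_ss(2)=6; J_tt(1)=-18, J_tt(4)=18.
Saddle points occur where the two diagonal entries have opposite signs: (1, 4), (2, 1). Count: 2.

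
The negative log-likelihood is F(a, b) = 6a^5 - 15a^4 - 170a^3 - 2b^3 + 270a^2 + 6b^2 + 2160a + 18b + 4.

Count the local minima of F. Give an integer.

2

F separates as a function of a plus a function of b, so ∇F=0 decouples.
∂F/∂a = 30(a - 4)(a - 3)(a + 2)(a + 3) = 0 at a ∈ {-3, -2, 3, 4}; ∂F/∂b = -6(b - 3)(b + 1) = 0 at b ∈ {-1, 3}.
The Hessian is diagonal: diag(F_aa, F_bb). Second derivatives: F_aa(-3)=-1260, F_aa(-2)=900, F_aa(3)=-900, F_aa(4)=1260; F_bb(-1)=24, F_bb(3)=-24.
Local minima occur where both diagonal entries positive: (-2, -1), (4, -1). Count: 2.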